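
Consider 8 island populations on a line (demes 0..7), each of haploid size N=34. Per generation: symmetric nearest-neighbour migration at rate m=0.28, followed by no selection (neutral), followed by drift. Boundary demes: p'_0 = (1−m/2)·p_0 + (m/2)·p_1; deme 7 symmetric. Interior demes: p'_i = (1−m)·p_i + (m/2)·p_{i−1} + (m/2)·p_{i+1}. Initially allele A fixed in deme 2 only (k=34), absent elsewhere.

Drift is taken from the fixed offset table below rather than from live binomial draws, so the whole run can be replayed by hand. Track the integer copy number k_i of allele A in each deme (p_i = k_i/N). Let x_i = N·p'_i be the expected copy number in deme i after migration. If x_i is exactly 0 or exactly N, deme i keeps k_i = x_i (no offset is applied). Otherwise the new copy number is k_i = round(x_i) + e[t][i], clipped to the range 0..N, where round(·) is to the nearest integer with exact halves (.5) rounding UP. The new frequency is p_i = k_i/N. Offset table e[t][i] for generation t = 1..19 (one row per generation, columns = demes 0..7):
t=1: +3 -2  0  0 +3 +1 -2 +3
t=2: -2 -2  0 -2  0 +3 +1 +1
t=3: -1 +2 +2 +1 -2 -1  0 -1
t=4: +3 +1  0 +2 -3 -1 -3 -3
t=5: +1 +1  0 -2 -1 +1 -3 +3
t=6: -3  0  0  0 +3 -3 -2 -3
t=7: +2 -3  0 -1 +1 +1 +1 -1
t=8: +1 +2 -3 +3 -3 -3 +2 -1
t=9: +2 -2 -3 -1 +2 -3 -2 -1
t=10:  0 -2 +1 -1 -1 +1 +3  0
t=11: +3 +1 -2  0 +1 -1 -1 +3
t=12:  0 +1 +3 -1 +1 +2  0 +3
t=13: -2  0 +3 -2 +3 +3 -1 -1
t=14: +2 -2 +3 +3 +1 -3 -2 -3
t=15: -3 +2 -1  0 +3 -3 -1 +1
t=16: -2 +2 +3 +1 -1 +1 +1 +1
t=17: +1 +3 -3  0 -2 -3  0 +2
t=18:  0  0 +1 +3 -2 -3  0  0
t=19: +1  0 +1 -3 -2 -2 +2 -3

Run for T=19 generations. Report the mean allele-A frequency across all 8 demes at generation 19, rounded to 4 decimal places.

0.1507

t=0: k=[0 0 34 0 0 0 0 0]
t=1: x=[0.0000 4.7600 24.4800 4.7600 0.0000 0.0000 0.0000 0.0000] k=[0 3 24 5 0 0 0 0]
t=2: x=[0.4200 5.5200 18.4000 6.9600 0.7000 0.0000 0.0000 0.0000] k=[0 4 18 5 1 0 0 0]
t=3: x=[0.5600 5.4000 14.2200 6.2600 1.4200 0.1400 0.0000 0.0000] k=[0 7 16 7 0 0 0 0]
t=4: x=[0.9800 7.2800 13.4800 7.2800 0.9800 0.0000 0.0000 0.0000] k=[4 8 13 9 0 0 0 0]
t=5: x=[4.5600 8.1400 11.7400 8.3000 1.2600 0.0000 0.0000 0.0000] k=[6 9 12 6 0 0 0 0]
t=6: x=[6.4200 9.0000 10.7400 6.0000 0.8400 0.0000 0.0000 0.0000] k=[3 9 11 6 4 0 0 0]
t=7: x=[3.8400 8.4400 10.0200 6.4200 3.7200 0.5600 0.0000 0.0000] k=[6 5 10 5 5 2 0 0]
t=8: x=[5.8600 5.8400 8.6000 5.7000 4.5800 2.1400 0.2800 0.0000] k=[7 8 6 9 2 0 2 0]
t=9: x=[7.1400 7.5800 6.7000 7.6000 2.7000 0.5600 1.4400 0.2800] k=[9 6 4 7 5 0 0 0]
t=10: x=[8.5800 6.1400 4.7000 6.3000 4.5800 0.7000 0.0000 0.0000] k=[9 4 6 5 4 2 0 0]
t=11: x=[8.3000 4.9800 5.5800 5.0000 3.8600 2.0000 0.2800 0.0000] k=[11 6 4 5 5 1 0 0]
t=12: x=[10.3000 6.4200 4.4200 4.8600 4.4400 1.4200 0.1400 0.0000] k=[10 7 7 4 5 3 0 0]
t=13: x=[9.5800 7.4200 6.5800 4.5600 4.5800 2.8600 0.4200 0.0000] k=[8 7 10 3 8 6 0 0]
t=14: x=[7.8600 7.5600 8.6000 4.6800 7.0200 5.4400 0.8400 0.0000] k=[10 6 12 8 8 2 0 0]
t=15: x=[9.4400 7.4000 10.6000 8.5600 7.1600 2.5600 0.2800 0.0000] k=[6 9 10 9 10 0 0 0]
t=16: x=[6.4200 8.7200 9.7200 9.2800 8.4600 1.4000 0.0000 0.0000] k=[4 11 13 10 7 2 0 0]
t=17: x=[4.9800 10.3000 12.3000 10.0000 6.7200 2.4200 0.2800 0.0000] k=[6 13 9 10 5 0 0 0]
t=18: x=[6.9800 11.4600 9.7000 9.1600 5.0000 0.7000 0.0000 0.0000] k=[7 11 11 12 3 0 0 0]
t=19: x=[7.5600 10.4400 11.1400 10.6000 3.8400 0.4200 0.0000 0.0000] k=[9 10 12 8 2 0 0 0]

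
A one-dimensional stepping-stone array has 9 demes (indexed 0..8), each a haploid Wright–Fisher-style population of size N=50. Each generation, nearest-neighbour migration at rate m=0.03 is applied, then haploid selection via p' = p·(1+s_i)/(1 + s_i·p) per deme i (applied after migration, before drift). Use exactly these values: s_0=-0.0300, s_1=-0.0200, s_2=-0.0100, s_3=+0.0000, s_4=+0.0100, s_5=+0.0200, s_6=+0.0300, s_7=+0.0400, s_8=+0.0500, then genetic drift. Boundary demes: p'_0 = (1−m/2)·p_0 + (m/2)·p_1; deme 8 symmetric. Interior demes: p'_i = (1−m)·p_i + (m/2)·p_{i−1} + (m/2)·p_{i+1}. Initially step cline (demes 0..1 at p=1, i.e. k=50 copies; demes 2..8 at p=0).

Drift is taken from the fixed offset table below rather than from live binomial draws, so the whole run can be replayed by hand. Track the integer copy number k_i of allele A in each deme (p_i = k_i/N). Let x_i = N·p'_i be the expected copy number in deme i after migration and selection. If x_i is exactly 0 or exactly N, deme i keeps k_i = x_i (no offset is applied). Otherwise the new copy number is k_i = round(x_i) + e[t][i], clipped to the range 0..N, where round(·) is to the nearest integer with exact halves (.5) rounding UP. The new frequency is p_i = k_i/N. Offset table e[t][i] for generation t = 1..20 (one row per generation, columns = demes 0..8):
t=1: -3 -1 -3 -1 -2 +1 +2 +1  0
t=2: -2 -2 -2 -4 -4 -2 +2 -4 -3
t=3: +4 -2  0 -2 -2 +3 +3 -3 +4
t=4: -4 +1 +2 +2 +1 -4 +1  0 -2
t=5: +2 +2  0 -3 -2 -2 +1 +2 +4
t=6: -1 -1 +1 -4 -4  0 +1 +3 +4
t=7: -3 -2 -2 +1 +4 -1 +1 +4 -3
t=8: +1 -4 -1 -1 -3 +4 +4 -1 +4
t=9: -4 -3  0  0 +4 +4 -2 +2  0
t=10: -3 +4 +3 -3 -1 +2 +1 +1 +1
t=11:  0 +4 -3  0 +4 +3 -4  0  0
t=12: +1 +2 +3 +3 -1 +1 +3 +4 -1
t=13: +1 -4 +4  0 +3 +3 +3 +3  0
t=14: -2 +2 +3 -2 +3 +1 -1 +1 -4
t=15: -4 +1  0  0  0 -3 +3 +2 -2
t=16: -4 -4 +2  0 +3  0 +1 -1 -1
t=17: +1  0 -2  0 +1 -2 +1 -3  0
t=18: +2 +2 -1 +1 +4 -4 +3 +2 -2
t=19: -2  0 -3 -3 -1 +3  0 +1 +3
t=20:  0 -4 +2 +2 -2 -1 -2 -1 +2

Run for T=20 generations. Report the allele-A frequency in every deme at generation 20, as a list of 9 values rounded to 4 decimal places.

[0.6200, 0.5200, 0.2000, 0.0400, 0.2200, 0.0400, 0.1200, 0.0400, 0.1000]

t=0: k=[50 50 0 0 0 0 0 0 0]
t=1: x=[50.0000 49.2349 0.7426 0.0000 0.0000 0.0000 0.0000 0.0000 0.0000] k=[50 48 0 0 0 0 0 0 0]
t=2: x=[49.9691 47.2581 0.7129 0.0000 0.0000 0.0000 0.0000 0.0000 0.0000] k=[48 45 0 0 0 0 0 0 0]
t=3: x=[47.8944 44.2683 0.6683 0.0000 0.0000 0.0000 0.0000 0.0000 0.0000] k=[50 42 1 0 0 0 0 0 0]
t=4: x=[49.8763 41.3616 1.5845 0.0150 0.0000 0.0000 0.0000 0.0000 0.0000] k=[46 42 4 2 0 0 0 0 0]
t=5: x=[45.8249 41.3464 4.4987 2.0000 0.0303 0.0000 0.0000 0.0000 0.0000] k=[48 43 4 0 0 0 0 0 0]
t=6: x=[47.8636 42.3602 4.4838 0.0600 0.0000 0.0000 0.0000 0.0000 0.0000] k=[47 41 5 0 0 0 0 0 0]
t=7: x=[46.8205 40.3942 5.4163 0.0750 0.0000 0.0000 0.0000 0.0000 0.0000] k=[44 38 3 1 0 0 0 0 0]
t=8: x=[43.7452 37.3753 3.4625 1.0150 0.0151 0.0000 0.0000 0.0000 0.0000] k=[45 33 2 0 0 0 0 0 0]
t=9: x=[44.6768 32.4858 2.4118 0.0300 0.0000 0.0000 0.0000 0.0000 0.0000] k=[41 29 2 0 0 0 0 0 0]
t=10: x=[40.5895 28.5279 2.3524 0.0300 0.0000 0.0000 0.0000 0.0000 0.0000] k=[38 33 5 0 0 0 0 0 0]
t=11: x=[37.6438 32.4254 5.2972 0.0750 0.0000 0.0000 0.0000 0.0000 0.0000] k=[38 36 2 0 0 0 0 0 0]
t=12: x=[37.6895 35.3113 2.4564 0.0300 0.0000 0.0000 0.0000 0.0000 0.0000] k=[39 37 5 3 0 0 0 0 0]
t=13: x=[38.7059 36.3504 5.4014 2.9850 0.0454 0.0000 0.0000 0.0000 0.0000] k=[40 32 9 3 3 0 0 0 0]
t=14: x=[39.6319 31.5404 9.1794 3.0900 2.9828 0.0459 0.0000 0.0000 0.0000] k=[38 34 12 1 6 1 0 0 0]
t=15: x=[37.6591 33.5075 12.0727 1.2400 5.9016 1.0807 0.0154 0.0000 0.0000] k=[34 35 12 1 6 0 3 0 0]
t=16: x=[33.6820 34.4242 12.0876 1.2400 5.8865 0.1377 2.9921 0.0468 0.0000] k=[30 30 14 1 9 0 4 0 0]
t=17: x=[29.6334 29.5162 13.9437 1.3150 8.8170 0.1989 3.9871 0.0624 0.0000] k=[31 30 12 1 10 0 5 0 0]
t=18: x=[30.6248 29.5011 12.0130 1.3000 9.7931 0.2295 4.9810 0.0780 0.0000] k=[33 32 11 2 14 0 8 2 0]
t=19: x=[32.6415 31.4650 11.0930 2.3150 13.7088 0.3366 7.9864 2.1389 0.0315] k=[31 31 8 0 13 3 8 3 3]
t=20: x=[30.6399 30.4148 8.1562 0.3150 12.7493 3.2853 8.0476 3.1902 3.1406] k=[31 26 10 2 11 2 6 2 5]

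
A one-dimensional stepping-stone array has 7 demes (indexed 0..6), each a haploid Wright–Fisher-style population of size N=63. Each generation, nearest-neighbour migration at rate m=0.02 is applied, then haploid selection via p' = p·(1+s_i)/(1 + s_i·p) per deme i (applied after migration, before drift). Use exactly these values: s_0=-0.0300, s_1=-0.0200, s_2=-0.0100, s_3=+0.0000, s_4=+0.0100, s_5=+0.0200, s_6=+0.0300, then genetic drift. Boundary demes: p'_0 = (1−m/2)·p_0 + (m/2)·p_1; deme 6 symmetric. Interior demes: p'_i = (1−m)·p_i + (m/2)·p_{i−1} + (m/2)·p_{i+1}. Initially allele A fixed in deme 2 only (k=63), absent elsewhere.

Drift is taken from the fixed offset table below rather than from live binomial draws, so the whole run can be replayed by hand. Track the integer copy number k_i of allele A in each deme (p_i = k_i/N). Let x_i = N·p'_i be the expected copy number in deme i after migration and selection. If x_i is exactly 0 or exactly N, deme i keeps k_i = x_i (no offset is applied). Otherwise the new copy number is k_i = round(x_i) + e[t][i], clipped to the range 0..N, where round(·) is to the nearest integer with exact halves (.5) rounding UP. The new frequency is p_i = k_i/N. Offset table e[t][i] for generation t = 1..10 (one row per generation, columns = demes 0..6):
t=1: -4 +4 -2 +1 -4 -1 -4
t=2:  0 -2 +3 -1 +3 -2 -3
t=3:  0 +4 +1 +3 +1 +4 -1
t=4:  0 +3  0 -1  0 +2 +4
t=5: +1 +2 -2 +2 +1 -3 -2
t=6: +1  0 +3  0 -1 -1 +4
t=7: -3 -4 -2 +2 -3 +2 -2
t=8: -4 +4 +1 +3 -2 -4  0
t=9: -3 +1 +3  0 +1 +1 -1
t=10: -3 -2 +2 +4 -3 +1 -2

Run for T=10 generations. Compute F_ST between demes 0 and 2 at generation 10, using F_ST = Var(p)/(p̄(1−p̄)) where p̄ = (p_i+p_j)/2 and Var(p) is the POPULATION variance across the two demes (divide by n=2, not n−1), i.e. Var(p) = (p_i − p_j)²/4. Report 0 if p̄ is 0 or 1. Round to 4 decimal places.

0.9091

t=0: k=[0 0 63 0 0 0 0]
t=1: x=[0.0000 0.6175 61.7275 0.6300 0.0000 0.0000 0.0000] k=[0 5 60 2 0 0 0]
t=2: x=[0.0485 5.3994 58.8310 2.5600 0.0202 0.0000 0.0000] k=[0 3 62 2 3 0 0]
t=3: x=[0.0291 3.4927 60.7887 2.6100 2.9882 0.0306 0.0000] k=[0 7 62 6 4 4 0]
t=4: x=[0.0679 7.3478 60.8694 6.5400 4.0576 4.0341 0.0412] k=[0 10 61 6 4 6 4]
t=5: x=[0.0970 10.2356 59.9106 6.5300 4.0778 6.0677 4.1327] k=[1 12 58 9 5 3 2]
t=6: x=[1.0773 12.1506 56.9956 9.4500 5.0662 3.0673 2.0683] k=[2 12 60 9 4 2 6]
t=7: x=[2.0390 12.1803 58.9723 9.4600 4.0677 2.0998 6.1214] k=[0 8 57 11 1 4 4]
t=8: x=[0.0776 8.2639 55.9876 11.3600 1.1411 4.0443 4.1122] k=[0 12 57 14 0 0 4]
t=9: x=[0.1164 12.1309 56.0582 14.2900 0.1414 0.0408 4.0711] k=[0 13 59 14 1 1 3]
t=10: x=[0.1261 13.1189 58.0443 14.3200 1.1411 1.0401 3.0651] k=[0 11 60 18 0 2 1]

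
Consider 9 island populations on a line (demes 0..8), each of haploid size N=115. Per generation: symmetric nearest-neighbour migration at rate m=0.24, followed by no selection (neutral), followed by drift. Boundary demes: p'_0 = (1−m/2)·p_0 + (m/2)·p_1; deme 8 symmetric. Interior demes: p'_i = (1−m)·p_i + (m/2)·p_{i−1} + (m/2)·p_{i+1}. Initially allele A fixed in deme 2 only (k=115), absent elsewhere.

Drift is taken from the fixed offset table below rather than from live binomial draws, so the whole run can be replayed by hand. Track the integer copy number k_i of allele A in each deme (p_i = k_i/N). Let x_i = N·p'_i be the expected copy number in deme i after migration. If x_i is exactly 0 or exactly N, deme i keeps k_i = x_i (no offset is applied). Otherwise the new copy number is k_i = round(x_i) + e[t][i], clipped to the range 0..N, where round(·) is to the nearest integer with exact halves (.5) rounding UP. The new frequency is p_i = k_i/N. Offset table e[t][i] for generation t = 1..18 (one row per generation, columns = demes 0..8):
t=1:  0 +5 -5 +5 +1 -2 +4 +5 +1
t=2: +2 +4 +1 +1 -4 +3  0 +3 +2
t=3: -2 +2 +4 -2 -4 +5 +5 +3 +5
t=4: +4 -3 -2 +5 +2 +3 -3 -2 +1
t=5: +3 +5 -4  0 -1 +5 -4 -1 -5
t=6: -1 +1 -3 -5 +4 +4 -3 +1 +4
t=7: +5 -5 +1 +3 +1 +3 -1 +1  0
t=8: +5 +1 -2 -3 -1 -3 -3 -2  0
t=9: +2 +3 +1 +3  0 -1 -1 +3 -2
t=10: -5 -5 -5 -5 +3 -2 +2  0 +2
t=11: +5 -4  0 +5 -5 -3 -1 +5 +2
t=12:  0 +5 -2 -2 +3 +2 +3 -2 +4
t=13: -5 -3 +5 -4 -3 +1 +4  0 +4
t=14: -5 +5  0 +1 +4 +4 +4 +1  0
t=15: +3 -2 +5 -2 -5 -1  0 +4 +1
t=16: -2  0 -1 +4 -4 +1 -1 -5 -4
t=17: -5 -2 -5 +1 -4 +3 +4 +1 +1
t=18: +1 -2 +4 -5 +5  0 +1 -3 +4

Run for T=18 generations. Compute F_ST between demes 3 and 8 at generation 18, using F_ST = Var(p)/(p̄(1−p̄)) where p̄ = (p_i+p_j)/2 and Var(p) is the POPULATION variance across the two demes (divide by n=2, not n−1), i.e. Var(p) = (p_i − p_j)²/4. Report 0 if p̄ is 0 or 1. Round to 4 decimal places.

0.0068

t=0: k=[0 0 115 0 0 0 0 0 0]
t=1: x=[0.0000 13.8000 87.4000 13.8000 0.0000 0.0000 0.0000 0.0000 0.0000] k=[0 19 82 19 0 0 0 0 0]
t=2: x=[2.2800 24.2800 66.8800 24.2800 2.2800 0.0000 0.0000 0.0000 0.0000] k=[4 28 68 25 0 0 0 0 0]
t=3: x=[6.8800 29.9200 58.0400 27.1600 3.0000 0.0000 0.0000 0.0000 0.0000] k=[5 32 62 25 0 0 0 0 0]
t=4: x=[8.2400 32.3600 53.9600 26.4400 3.0000 0.0000 0.0000 0.0000 0.0000] k=[12 29 52 31 5 0 0 0 0]
t=5: x=[14.0400 29.7200 46.7200 30.4000 7.5200 0.6000 0.0000 0.0000 0.0000] k=[17 35 43 30 7 6 0 0 0]
t=6: x=[19.1600 33.8000 40.4800 28.8000 9.6400 5.4000 0.7200 0.0000 0.0000] k=[18 35 37 24 14 9 0 0 0]
t=7: x=[20.0400 33.2000 35.2000 24.3600 14.6000 8.5200 1.0800 0.0000 0.0000] k=[25 28 36 27 16 12 0 0 0]
t=8: x=[25.3600 28.6000 33.9600 26.7600 16.8400 11.0400 1.4400 0.0000 0.0000] k=[30 30 32 24 16 8 0 0 0]
t=9: x=[30.0000 30.2400 30.8000 24.0000 16.0000 8.0000 0.9600 0.0000 0.0000] k=[32 33 32 27 16 7 0 0 0]
t=10: x=[32.1200 32.7600 31.5200 26.2800 16.2400 7.2400 0.8400 0.0000 0.0000] k=[27 28 27 21 19 5 3 0 0]
t=11: x=[27.1200 27.7600 26.4000 21.4800 17.5600 6.4400 2.8800 0.3600 0.0000] k=[32 24 26 26 13 3 2 5 0]
t=12: x=[31.0400 25.2000 25.7600 24.4400 13.3600 4.0800 2.4800 4.0400 0.6000] k=[31 30 24 22 16 6 5 2 5]
t=13: x=[30.8800 29.4000 24.4800 21.5200 15.5200 7.0800 4.7600 2.7200 4.6400] k=[26 26 29 18 13 8 9 3 9]
t=14: x=[26.0000 26.3600 27.3200 18.7200 13.0000 8.7200 8.1600 4.4400 8.2800] k=[21 31 27 20 17 13 12 5 8]
t=15: x=[22.2000 29.3200 26.6400 20.4800 16.8800 13.3600 11.2800 6.2000 7.6400] k=[25 27 32 18 12 12 11 10 9]
t=16: x=[25.2400 27.3600 29.7200 18.9600 12.7200 11.8800 11.0000 10.0000 9.1200] k=[23 27 29 23 9 13 10 5 5]
t=17: x=[23.4800 26.7600 28.0400 22.0400 11.1600 12.1600 9.7600 5.6000 5.0000] k=[18 25 23 23 7 15 14 7 6]
t=18: x=[18.8400 23.9200 23.2400 21.0800 9.8800 13.9200 13.2800 7.7200 6.1200] k=[20 22 27 16 15 14 14 5 10]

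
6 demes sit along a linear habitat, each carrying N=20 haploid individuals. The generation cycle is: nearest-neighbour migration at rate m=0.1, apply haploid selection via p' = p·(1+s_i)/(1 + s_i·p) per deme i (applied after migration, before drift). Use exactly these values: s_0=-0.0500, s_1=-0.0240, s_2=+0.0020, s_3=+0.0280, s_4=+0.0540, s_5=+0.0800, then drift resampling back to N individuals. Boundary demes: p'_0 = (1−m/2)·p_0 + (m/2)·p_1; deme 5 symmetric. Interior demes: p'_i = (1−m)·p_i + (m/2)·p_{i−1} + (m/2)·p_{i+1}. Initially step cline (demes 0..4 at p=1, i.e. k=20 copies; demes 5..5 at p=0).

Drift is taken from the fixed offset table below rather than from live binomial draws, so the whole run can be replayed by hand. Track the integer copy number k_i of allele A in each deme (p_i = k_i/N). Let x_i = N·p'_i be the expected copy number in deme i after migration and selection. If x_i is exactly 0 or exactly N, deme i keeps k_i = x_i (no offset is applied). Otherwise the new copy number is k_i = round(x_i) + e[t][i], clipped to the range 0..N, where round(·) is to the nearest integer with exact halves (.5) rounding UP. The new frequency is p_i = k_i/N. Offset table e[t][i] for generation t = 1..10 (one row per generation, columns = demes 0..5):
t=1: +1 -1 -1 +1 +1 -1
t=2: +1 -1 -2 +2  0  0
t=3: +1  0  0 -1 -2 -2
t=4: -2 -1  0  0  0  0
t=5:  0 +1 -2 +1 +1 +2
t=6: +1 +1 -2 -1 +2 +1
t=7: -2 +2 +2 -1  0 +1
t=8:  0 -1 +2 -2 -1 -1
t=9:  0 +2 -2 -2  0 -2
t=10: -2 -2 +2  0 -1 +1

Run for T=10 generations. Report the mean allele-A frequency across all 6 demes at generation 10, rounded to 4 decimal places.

0.8083

t=0: k=[20 20 20 20 20 0]
t=1: x=[20.0000 20.0000 20.0000 20.0000 19.0488 1.0757] k=[20 20 20 20 20 0]
t=2: x=[20.0000 20.0000 20.0000 20.0000 19.0488 1.0757] k=[20 20 20 20 19 1]
t=3: x=[20.0000 20.0000 20.0000 19.9514 18.2364 2.0365] k=[20 20 20 19 16 0]
t=4: x=[20.0000 20.0000 19.9501 18.9284 15.5350 0.8612] k=[20 20 20 19 16 1]
t=5: x=[20.0000 20.0000 19.9501 18.9284 15.5836 1.8769] k=[20 20 18 20 17 4]
t=6: x=[20.0000 19.8976 18.2033 19.7567 16.6493 4.9303] k=[20 20 16 19 19 6]
t=7: x=[20.0000 19.7951 16.3560 18.8796 18.4279 6.9959] k=[20 20 18 18 18 8]
t=8: x=[20.0000 19.8976 18.1034 18.0492 17.6128 8.8781] k=[20 19 20 16 17 8]
t=9: x=[19.9474 19.0789 19.7505 16.3334 16.6493 8.8276] k=[20 20 18 14 17 7]
t=10: x=[20.0000 19.8976 17.9038 14.4613 16.5043 7.8641] k=[20 18 20 14 16 9]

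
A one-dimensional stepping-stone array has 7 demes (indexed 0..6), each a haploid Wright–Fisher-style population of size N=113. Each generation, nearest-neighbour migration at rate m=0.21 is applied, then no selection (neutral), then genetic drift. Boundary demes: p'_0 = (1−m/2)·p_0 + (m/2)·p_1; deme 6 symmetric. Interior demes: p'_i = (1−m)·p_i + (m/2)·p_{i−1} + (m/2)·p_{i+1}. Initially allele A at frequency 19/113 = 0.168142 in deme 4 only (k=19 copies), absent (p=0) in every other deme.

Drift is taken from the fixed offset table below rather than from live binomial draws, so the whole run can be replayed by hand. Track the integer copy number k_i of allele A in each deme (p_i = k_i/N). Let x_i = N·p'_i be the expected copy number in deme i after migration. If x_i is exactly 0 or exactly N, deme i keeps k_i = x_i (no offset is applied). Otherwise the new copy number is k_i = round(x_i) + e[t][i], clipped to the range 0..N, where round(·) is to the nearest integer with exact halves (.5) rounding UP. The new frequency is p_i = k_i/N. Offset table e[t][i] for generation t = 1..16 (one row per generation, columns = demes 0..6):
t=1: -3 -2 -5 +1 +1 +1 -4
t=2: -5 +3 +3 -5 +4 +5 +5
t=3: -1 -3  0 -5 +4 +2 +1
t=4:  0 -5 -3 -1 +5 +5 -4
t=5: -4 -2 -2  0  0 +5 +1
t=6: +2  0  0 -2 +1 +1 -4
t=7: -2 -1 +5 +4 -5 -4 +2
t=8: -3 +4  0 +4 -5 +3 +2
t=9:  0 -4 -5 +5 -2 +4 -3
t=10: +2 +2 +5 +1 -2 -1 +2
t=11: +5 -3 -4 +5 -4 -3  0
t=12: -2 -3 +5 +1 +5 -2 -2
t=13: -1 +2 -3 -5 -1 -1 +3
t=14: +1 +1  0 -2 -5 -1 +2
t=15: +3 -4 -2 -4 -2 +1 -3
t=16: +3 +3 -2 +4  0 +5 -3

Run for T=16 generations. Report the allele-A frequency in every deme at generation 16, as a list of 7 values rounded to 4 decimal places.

[0.0796, 0.0354, 0.0088, 0.0619, 0.0354, 0.1150, 0.0531]

t=0: k=[0 0 0 0 19 0 0]
t=1: x=[0.0000 0.0000 0.0000 1.9950 15.0100 1.9950 0.0000] k=[0 0 0 3 16 3 0]
t=2: x=[0.0000 0.0000 0.3150 4.0500 13.2700 4.0500 0.3150] k=[0 0 3 0 17 9 5]
t=3: x=[0.0000 0.3150 2.3700 2.1000 14.3750 9.4200 5.4200] k=[0 0 2 0 18 11 6]
t=4: x=[0.0000 0.2100 1.5800 2.1000 15.3750 11.2100 6.5250] k=[0 0 0 1 20 16 3]
t=5: x=[0.0000 0.0000 0.1050 2.8900 17.5850 15.0550 4.3650] k=[0 0 0 3 18 20 5]
t=6: x=[0.0000 0.0000 0.3150 4.2600 16.6350 18.2150 6.5750] k=[0 0 0 2 18 19 3]
t=7: x=[0.0000 0.0000 0.2100 3.4700 16.4250 17.2150 4.6800] k=[0 0 5 7 11 13 7]
t=8: x=[0.0000 0.5250 4.6850 7.2100 10.7900 12.1600 7.6300] k=[0 5 5 11 6 15 10]
t=9: x=[0.5250 4.4750 5.6300 9.8450 7.4700 13.5300 10.5250] k=[1 0 1 15 5 18 8]
t=10: x=[0.8950 0.2100 2.3650 12.4800 7.4150 15.5850 9.0500] k=[3 2 7 13 5 15 11]
t=11: x=[2.8950 2.6300 7.1050 11.5300 6.8900 13.5300 11.4200] k=[8 0 3 17 3 11 11]
t=12: x=[7.1600 1.1550 4.1550 14.0600 5.3100 10.1600 11.0000] k=[5 0 9 15 10 8 9]
t=13: x=[4.4750 1.4700 8.6850 13.8450 10.3150 8.3150 8.8950] k=[3 3 6 9 9 7 12]
t=14: x=[3.0000 3.3150 6.0000 8.6850 8.7900 7.7350 11.4750] k=[4 4 6 7 4 7 13]
t=15: x=[4.0000 4.2100 5.8950 6.5800 4.6300 7.3150 12.3700] k=[7 0 4 3 3 8 9]
t=16: x=[6.2650 1.1550 3.4750 3.1050 3.5250 7.5800 8.8950] k=[9 4 1 7 4 13 6]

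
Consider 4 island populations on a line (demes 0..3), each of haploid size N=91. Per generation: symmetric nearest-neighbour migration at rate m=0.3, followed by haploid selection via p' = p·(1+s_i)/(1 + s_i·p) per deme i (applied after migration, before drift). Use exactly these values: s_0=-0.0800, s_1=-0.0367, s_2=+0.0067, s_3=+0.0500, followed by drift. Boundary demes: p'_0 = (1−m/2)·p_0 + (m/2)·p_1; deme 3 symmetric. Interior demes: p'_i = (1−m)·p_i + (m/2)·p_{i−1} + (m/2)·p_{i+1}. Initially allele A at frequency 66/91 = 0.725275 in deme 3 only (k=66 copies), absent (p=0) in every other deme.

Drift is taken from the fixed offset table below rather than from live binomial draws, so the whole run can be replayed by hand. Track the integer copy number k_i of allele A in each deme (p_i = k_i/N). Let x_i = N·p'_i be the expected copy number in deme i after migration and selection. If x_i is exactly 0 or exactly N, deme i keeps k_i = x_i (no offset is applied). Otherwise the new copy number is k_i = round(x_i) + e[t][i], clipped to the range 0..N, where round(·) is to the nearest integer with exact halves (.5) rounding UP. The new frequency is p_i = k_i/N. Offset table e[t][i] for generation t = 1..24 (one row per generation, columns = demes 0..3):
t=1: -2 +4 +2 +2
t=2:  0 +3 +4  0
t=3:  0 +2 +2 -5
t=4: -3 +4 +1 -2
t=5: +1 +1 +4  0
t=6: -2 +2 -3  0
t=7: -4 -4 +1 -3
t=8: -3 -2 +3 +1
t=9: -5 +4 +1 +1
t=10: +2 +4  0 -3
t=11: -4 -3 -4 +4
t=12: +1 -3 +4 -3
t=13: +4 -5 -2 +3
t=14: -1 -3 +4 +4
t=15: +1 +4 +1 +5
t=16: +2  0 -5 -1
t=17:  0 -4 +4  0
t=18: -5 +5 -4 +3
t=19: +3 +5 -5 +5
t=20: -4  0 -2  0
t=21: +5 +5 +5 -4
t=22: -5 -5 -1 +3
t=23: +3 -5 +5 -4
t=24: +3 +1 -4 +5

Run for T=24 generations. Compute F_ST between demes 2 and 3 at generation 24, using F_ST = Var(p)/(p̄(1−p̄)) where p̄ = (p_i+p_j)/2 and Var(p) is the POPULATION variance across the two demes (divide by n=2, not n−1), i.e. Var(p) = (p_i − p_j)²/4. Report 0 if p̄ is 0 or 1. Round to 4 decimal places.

t=0: k=[0 0 0 66]
t=1: x=[0.0000 0.0000 9.9591 57.1436] k=[0 0 12 59]
t=2: x=[0.0000 1.7352 17.3435 53.0337] k=[0 5 21 53]
t=3: x=[0.6905 6.4232 23.5163 49.3043] k=[1 8 26 44]
t=4: x=[1.8894 9.3322 26.1242 42.4028] k=[0 13 27 40]
t=5: x=[1.7971 12.7349 26.9766 39.1343] k=[3 14 31 39]
t=6: x=[4.2956 14.4399 29.7836 38.8824] k=[2 16 27 39]
t=7: x=[3.7856 15.0738 27.2774 38.2776] k=[0 11 28 35]
t=8: x=[1.5202 11.5186 26.6256 34.9947] k=[0 10 30 36]
t=9: x=[1.3818 11.1296 28.0294 36.1577] k=[0 15 29 37]
t=10: x=[2.0741 14.3912 28.2299 36.8649] k=[4 18 28 34]
t=11: x=[5.6423 16.8799 27.5280 34.1342] k=[2 14 24 38]
t=12: x=[3.5077 13.2705 24.7200 36.9658] k=[5 10 29 34]
t=13: x=[5.3169 11.7131 27.0267 34.2861] k=[9 7 25 37]
t=14: x=[8.0657 9.6720 24.2185 36.2587] k=[7 7 28 40]
t=15: x=[6.4799 9.8177 26.7760 39.2854] k=[7 14 28 44]
t=16: x=[7.4588 14.5862 28.4304 42.7039] k=[9 15 23 42]
t=17: x=[9.1880 14.8300 24.7702 40.2419] k=[9 11 29 40]
t=18: x=[8.6265 12.9784 28.0795 39.4365] k=[4 18 24 42]
t=19: x=[5.6423 16.2938 25.9236 40.3928] k=[9 21 21 45]
t=20: x=[10.0312 18.6397 24.7200 42.5032] k=[6 19 23 43]
t=21: x=[7.3655 17.1241 25.5225 41.0968] k=[12 22 31 37]
t=22: x=[12.5692 21.2352 30.6857 37.1678] k=[8 16 30 40]
t=23: x=[8.5330 16.3915 29.5331 39.5876] k=[12 11 35 36]
t=24: x=[11.0168 14.2937 31.6878 36.9153] k=[14 15 28 42]

0.0250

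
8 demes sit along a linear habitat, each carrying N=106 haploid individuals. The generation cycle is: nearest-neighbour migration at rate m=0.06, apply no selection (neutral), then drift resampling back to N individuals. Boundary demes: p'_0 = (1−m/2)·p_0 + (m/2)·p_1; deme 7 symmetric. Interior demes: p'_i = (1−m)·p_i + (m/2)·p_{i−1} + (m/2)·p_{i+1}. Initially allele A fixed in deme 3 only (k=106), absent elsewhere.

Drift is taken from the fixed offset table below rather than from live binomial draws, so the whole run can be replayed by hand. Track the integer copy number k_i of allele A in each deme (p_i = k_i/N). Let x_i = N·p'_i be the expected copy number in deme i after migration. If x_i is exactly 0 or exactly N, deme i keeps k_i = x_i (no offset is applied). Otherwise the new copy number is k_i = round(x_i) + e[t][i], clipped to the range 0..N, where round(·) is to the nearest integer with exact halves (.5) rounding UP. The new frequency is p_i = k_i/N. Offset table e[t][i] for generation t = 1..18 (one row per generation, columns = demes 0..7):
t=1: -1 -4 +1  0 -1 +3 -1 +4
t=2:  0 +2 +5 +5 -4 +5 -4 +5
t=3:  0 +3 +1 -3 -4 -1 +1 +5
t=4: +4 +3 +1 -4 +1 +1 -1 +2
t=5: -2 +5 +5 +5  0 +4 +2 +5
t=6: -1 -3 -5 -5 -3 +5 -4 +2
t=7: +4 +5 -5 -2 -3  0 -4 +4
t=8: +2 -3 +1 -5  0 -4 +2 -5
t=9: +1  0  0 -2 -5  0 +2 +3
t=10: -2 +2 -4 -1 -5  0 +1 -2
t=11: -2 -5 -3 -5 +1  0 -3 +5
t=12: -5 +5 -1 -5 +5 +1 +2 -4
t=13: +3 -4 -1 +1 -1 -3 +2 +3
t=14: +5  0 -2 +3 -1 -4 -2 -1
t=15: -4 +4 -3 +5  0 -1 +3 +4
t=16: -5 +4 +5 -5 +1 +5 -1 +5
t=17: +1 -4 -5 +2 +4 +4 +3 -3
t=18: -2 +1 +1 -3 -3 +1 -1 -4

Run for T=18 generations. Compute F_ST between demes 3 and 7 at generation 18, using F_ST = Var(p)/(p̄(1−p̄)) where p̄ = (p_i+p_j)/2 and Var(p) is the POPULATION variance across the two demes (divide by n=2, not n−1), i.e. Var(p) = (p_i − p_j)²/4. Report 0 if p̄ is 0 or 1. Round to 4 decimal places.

t=0: k=[0 0 0 106 0 0 0 0]
t=1: x=[0.0000 0.0000 3.1800 99.6400 3.1800 0.0000 0.0000 0.0000] k=[0 0 4 100 2 0 0 0]
t=2: x=[0.0000 0.1200 6.7600 94.1800 4.8800 0.0600 0.0000 0.0000] k=[0 2 12 99 1 5 0 0]
t=3: x=[0.0600 2.2400 14.3100 93.4500 4.0600 4.7300 0.1500 0.0000] k=[0 5 15 90 0 4 1 0]
t=4: x=[0.1500 5.1500 16.9500 85.0500 2.8200 3.7900 1.0600 0.0300] k=[4 8 18 81 4 5 0 2]
t=5: x=[4.1200 8.1800 19.5900 76.8000 6.3400 4.8200 0.2100 1.9400] k=[2 13 25 82 6 9 2 7]
t=6: x=[2.3300 13.0300 26.3500 78.0100 8.3700 8.7000 2.3600 6.8500] k=[1 10 21 73 5 14 0 9]
t=7: x=[1.2700 10.0600 22.2300 69.4000 7.3100 13.3100 0.6900 8.7300] k=[5 15 17 67 4 13 0 13]
t=8: x=[5.3000 14.7600 18.4400 63.6100 6.1600 12.3400 0.7800 12.6100] k=[7 12 19 59 6 8 3 8]
t=9: x=[7.1500 12.0600 19.9900 56.2100 7.6500 7.7900 3.3000 7.8500] k=[8 12 20 54 3 8 5 11]
t=10: x=[8.1200 12.1200 20.7800 51.4500 4.6800 7.7600 5.2700 10.8200] k=[6 14 17 50 0 8 6 9]
t=11: x=[6.2400 13.8500 17.9000 47.5100 1.7400 7.7000 6.1500 8.9100] k=[4 9 15 43 3 8 3 14]
t=12: x=[4.1500 9.0300 15.6600 40.9600 4.3500 7.7000 3.4800 13.6700] k=[0 14 15 36 9 9 5 10]
t=13: x=[0.4200 13.6100 15.6000 34.5600 9.8100 8.8800 5.2700 9.8500] k=[3 10 15 36 9 6 7 13]
t=14: x=[3.2100 9.9400 15.4800 34.5600 9.7200 6.1200 7.1500 12.8200] k=[8 10 13 38 9 2 5 12]
t=15: x=[8.0600 10.0300 13.6600 36.3800 9.6600 2.3000 5.1200 11.7900] k=[4 14 11 41 10 1 8 16]
t=16: x=[4.3000 13.6100 11.9900 39.1700 10.6600 1.4800 8.0300 15.7600] k=[0 18 17 34 12 6 7 21]
t=17: x=[0.5400 17.4300 17.5400 32.8300 12.4800 6.2100 7.3900 20.5800] k=[2 13 13 35 16 10 10 18]
t=18: x=[2.3300 12.6700 13.6600 33.7700 16.3900 10.1800 10.2400 17.7600] k=[0 14 15 31 13 11 9 14]

0.0385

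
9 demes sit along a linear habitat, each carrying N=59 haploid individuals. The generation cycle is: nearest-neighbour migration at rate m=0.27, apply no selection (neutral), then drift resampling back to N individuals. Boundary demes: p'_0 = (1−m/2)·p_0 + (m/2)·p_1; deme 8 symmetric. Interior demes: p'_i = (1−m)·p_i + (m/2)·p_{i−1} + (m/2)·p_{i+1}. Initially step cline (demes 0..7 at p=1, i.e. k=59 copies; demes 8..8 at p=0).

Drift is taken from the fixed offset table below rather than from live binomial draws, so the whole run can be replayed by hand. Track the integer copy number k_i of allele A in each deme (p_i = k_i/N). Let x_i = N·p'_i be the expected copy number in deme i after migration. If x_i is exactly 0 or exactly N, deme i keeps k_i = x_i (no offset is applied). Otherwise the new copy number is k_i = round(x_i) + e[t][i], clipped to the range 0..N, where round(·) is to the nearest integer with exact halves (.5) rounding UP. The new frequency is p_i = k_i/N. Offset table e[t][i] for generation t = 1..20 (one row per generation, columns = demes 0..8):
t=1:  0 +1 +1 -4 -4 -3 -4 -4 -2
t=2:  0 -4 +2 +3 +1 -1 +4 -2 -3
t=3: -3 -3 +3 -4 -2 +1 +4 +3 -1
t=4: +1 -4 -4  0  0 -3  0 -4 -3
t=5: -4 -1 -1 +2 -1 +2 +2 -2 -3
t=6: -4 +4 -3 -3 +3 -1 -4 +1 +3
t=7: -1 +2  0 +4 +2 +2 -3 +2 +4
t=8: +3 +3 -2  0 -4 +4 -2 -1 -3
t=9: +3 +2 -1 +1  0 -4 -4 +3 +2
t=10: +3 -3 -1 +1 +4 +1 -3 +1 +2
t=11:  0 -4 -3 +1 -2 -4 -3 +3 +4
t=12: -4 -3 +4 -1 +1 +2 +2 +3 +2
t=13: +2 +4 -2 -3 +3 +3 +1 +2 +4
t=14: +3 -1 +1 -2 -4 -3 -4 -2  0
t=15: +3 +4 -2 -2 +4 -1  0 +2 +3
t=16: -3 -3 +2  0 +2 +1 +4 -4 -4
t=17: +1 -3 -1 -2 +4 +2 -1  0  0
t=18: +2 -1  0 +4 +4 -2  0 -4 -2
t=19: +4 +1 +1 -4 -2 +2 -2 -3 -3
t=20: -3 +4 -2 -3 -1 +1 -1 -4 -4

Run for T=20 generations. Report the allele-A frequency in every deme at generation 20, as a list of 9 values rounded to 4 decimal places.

t=0: k=[59 59 59 59 59 59 59 59 0]
t=1: x=[59.0000 59.0000 59.0000 59.0000 59.0000 59.0000 59.0000 51.0350 7.9650] k=[59 59 59 59 59 59 59 47 6]
t=2: x=[59.0000 59.0000 59.0000 59.0000 59.0000 59.0000 57.3800 43.0850 11.5350] k=[59 59 59 59 59 59 59 41 9]
t=3: x=[59.0000 59.0000 59.0000 59.0000 59.0000 59.0000 56.5700 39.1100 13.3200] k=[59 59 59 59 59 59 59 42 12]
t=4: x=[59.0000 59.0000 59.0000 59.0000 59.0000 59.0000 56.7050 40.2450 16.0500] k=[59 59 59 59 59 59 57 36 13]
t=5: x=[59.0000 59.0000 59.0000 59.0000 59.0000 58.7300 54.4350 35.7300 16.1050] k=[59 59 59 59 59 59 56 34 13]
t=6: x=[59.0000 59.0000 59.0000 59.0000 59.0000 58.5950 53.4350 34.1350 15.8350] k=[59 59 59 59 59 58 49 35 19]
t=7: x=[59.0000 59.0000 59.0000 59.0000 58.8650 56.9200 48.3250 34.7300 21.1600] k=[59 59 59 59 59 59 45 37 25]
t=8: x=[59.0000 59.0000 59.0000 59.0000 59.0000 57.1100 45.8100 36.4600 26.6200] k=[59 59 59 59 59 59 44 35 24]
t=9: x=[59.0000 59.0000 59.0000 59.0000 59.0000 56.9750 44.8100 34.7300 25.4850] k=[59 59 59 59 59 53 41 38 27]
t=10: x=[59.0000 59.0000 59.0000 59.0000 58.1900 52.1900 42.2150 36.9200 28.4850] k=[59 59 59 59 59 53 39 38 30]
t=11: x=[59.0000 59.0000 59.0000 59.0000 58.1900 51.9200 40.7550 37.0550 31.0800] k=[59 59 59 59 56 48 38 40 35]
t=12: x=[59.0000 59.0000 59.0000 58.5950 55.3250 47.7300 39.6200 39.0550 35.6750] k=[59 59 59 58 56 50 42 42 38]
t=13: x=[59.0000 59.0000 58.8650 57.8650 55.4600 49.7300 43.0800 41.4600 38.5400] k=[59 59 57 55 58 53 44 43 43]
t=14: x=[59.0000 58.7300 57.0000 55.6750 56.9200 52.4600 45.0800 43.1350 43.0000] k=[59 58 58 54 53 49 41 41 43]
t=15: x=[58.8650 58.1350 57.4600 54.4050 52.5950 48.4600 42.0800 41.2700 42.7300] k=[59 59 55 52 57 47 42 43 46]
t=16: x=[59.0000 58.4600 55.1350 53.0800 54.9750 47.6750 42.8100 43.2700 45.5950] k=[59 55 57 53 57 49 47 39 42]
t=17: x=[58.4600 55.8100 56.1900 54.0800 55.3800 49.8100 46.1900 40.4850 41.5950] k=[59 53 55 52 59 52 45 40 42]
t=18: x=[58.1900 54.0800 54.3250 53.3500 57.1100 52.0000 45.2700 40.9450 41.7300] k=[59 53 54 57 59 50 45 37 40]
t=19: x=[58.1900 53.9450 54.2700 56.8650 57.5150 50.5400 44.5950 38.4850 39.5950] k=[59 55 55 53 56 53 43 35 37]
t=20: x=[58.4600 55.5400 54.7300 53.6750 55.1900 52.0550 43.2700 36.3500 36.7300] k=[55 59 53 51 54 53 42 32 33]

[0.9322, 1.0000, 0.8983, 0.8644, 0.9153, 0.8983, 0.7119, 0.5424, 0.5593]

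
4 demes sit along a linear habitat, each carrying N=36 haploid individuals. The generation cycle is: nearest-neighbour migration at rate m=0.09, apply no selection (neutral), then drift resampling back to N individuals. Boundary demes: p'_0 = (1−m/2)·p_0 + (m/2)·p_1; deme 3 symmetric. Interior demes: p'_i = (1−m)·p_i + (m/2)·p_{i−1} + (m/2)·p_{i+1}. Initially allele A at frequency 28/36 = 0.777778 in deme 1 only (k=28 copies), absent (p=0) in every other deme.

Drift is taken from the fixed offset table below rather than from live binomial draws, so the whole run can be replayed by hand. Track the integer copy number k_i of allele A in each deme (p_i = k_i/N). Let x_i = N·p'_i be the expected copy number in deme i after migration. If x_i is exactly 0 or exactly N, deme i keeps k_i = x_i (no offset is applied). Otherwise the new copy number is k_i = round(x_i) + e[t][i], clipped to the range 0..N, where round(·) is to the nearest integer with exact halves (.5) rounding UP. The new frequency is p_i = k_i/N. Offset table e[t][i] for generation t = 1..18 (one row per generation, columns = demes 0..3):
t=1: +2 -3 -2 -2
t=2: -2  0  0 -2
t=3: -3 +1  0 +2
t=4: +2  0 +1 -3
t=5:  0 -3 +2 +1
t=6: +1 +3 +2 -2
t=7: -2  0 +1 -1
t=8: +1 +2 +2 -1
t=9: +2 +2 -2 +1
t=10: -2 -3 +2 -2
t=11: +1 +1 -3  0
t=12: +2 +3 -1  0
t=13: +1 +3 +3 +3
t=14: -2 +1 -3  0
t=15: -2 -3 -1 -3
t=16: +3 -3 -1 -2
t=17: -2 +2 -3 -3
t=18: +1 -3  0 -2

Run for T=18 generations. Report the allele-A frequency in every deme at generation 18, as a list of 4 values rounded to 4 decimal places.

[0.1667, 0.1944, 0.0556, 0.0000]

t=0: k=[0 28 0 0]
t=1: x=[1.2600 25.4800 1.2600 0.0000] k=[3 22 0 0]
t=2: x=[3.8550 20.1550 0.9900 0.0000] k=[2 20 1 0]
t=3: x=[2.8100 18.3350 1.8100 0.0450] k=[0 19 2 2]
t=4: x=[0.8550 17.3800 2.7650 2.0000] k=[3 17 4 0]
t=5: x=[3.6300 15.7850 4.4050 0.1800] k=[4 13 6 1]
t=6: x=[4.4050 12.2800 6.0900 1.2250] k=[5 15 8 0]
t=7: x=[5.4500 14.2350 7.9550 0.3600] k=[3 14 9 0]
t=8: x=[3.4950 13.2800 8.8200 0.4050] k=[4 15 11 0]
t=9: x=[4.4950 14.3250 10.6850 0.4950] k=[6 16 9 1]
t=10: x=[6.4500 15.2350 8.9550 1.3600] k=[4 12 11 0]
t=11: x=[4.3600 11.5950 10.5500 0.4950] k=[5 13 8 0]
t=12: x=[5.3600 12.4150 7.8650 0.3600] k=[7 15 7 0]
t=13: x=[7.3600 14.2800 7.0450 0.3150] k=[8 17 10 3]
t=14: x=[8.4050 16.2800 10.0000 3.3150] k=[6 17 7 3]
t=15: x=[6.4950 16.0550 7.2700 3.1800] k=[4 13 6 0]
t=16: x=[4.4050 12.2800 6.0450 0.2700] k=[7 9 5 0]
t=17: x=[7.0900 8.7300 4.9550 0.2250] k=[5 11 2 0]
t=18: x=[5.2700 10.3250 2.3150 0.0900] k=[6 7 2 0]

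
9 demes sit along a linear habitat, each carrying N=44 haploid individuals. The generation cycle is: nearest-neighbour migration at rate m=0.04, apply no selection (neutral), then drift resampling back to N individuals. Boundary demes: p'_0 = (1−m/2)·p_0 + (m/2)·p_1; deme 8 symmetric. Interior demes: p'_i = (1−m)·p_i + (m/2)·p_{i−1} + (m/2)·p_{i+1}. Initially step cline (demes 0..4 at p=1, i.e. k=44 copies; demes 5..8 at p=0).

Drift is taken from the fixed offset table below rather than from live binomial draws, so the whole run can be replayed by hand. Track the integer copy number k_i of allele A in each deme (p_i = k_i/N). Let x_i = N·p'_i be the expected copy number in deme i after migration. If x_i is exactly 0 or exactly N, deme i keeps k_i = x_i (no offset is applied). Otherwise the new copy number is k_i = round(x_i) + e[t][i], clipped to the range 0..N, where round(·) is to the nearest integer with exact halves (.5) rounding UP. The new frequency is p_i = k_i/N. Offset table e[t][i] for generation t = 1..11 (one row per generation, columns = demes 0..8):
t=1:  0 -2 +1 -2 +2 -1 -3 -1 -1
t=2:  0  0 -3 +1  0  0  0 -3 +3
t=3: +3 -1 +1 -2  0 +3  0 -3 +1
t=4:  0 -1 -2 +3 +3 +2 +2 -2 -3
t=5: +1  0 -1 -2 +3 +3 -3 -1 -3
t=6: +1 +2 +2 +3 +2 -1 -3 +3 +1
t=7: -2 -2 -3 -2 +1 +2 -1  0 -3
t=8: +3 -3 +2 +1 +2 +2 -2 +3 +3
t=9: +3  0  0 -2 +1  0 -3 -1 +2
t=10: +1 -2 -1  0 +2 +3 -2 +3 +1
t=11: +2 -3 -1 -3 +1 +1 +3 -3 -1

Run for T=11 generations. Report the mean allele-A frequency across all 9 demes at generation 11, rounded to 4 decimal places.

0.5606

t=0: k=[44 44 44 44 44 0 0 0 0]
t=1: x=[44.0000 44.0000 44.0000 44.0000 43.1200 0.8800 0.0000 0.0000 0.0000] k=[44 44 44 44 44 0 0 0 0]
t=2: x=[44.0000 44.0000 44.0000 44.0000 43.1200 0.8800 0.0000 0.0000 0.0000] k=[44 44 44 44 43 1 0 0 0]
t=3: x=[44.0000 44.0000 44.0000 43.9800 42.1800 1.8200 0.0200 0.0000 0.0000] k=[44 44 44 42 42 5 0 0 0]
t=4: x=[44.0000 44.0000 43.9600 42.0400 41.2600 5.6400 0.1000 0.0000 0.0000] k=[44 44 42 44 44 8 2 0 0]
t=5: x=[44.0000 43.9600 42.0800 43.9600 43.2800 8.6000 2.0800 0.0400 0.0000] k=[44 44 41 42 44 12 0 0 0]
t=6: x=[44.0000 43.9400 41.0800 42.0200 43.3200 12.4000 0.2400 0.0000 0.0000] k=[44 44 43 44 44 11 0 0 0]
t=7: x=[44.0000 43.9800 43.0400 43.9800 43.3400 11.4400 0.2200 0.0000 0.0000] k=[44 42 40 42 44 13 0 0 0]
t=8: x=[43.9600 42.0000 40.0800 42.0000 43.3400 13.3600 0.2600 0.0000 0.0000] k=[44 39 42 43 44 15 0 0 0]
t=9: x=[43.9000 39.1600 41.9600 43.0000 43.4000 15.2800 0.3000 0.0000 0.0000] k=[44 39 42 41 44 15 0 0 0]
t=10: x=[43.9000 39.1600 41.9200 41.0800 43.3600 15.2800 0.3000 0.0000 0.0000] k=[44 37 41 41 44 18 0 0 0]
t=11: x=[43.8600 37.2200 40.9200 41.0600 43.4200 18.1600 0.3600 0.0000 0.0000] k=[44 34 40 38 44 19 3 0 0]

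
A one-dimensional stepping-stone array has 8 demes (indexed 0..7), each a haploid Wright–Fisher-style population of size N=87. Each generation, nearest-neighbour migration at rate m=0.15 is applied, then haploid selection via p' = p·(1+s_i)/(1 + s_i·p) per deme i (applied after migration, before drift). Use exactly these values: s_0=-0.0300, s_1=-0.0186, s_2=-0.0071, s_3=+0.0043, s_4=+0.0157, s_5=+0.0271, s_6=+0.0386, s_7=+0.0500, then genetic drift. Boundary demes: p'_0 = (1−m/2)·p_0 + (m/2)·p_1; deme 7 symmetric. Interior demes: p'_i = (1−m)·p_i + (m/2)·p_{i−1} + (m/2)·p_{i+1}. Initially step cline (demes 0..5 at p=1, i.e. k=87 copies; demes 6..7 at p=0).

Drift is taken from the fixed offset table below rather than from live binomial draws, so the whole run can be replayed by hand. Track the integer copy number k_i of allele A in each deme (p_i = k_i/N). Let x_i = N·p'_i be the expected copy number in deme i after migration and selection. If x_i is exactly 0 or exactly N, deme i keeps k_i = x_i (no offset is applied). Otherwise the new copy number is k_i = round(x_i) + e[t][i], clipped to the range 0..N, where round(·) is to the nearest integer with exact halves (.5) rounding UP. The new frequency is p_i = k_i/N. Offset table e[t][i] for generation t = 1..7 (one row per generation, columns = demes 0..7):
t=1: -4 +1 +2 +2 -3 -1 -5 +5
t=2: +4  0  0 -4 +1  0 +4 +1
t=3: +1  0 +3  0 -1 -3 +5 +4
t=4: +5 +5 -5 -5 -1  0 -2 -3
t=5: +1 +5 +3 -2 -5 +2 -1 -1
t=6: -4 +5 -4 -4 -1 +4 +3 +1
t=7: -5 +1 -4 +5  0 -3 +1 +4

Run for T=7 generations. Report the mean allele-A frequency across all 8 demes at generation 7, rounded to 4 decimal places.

0.7457

t=0: k=[87 87 87 87 87 87 0 0]
t=1: x=[87.0000 87.0000 87.0000 87.0000 87.0000 80.6346 6.7573 0.0000] k=[87 87 87 87 87 80 2 0]
t=2: x=[87.0000 87.0000 87.0000 87.0000 86.4831 74.9552 7.9700 0.1575] k=[87 87 87 87 87 75 12 1]
t=3: x=[87.0000 87.0000 87.0000 87.0000 86.1138 71.5182 16.3981 1.9142] k=[87 87 87 87 85 69 21 6]
t=4: x=[87.0000 87.0000 87.0000 86.8506 83.9955 67.0146 24.1298 7.4507] k=[87 87 87 82 83 67 22 4]
t=5: x=[87.0000 87.0000 86.6223 82.4685 81.8017 65.2639 24.6892 5.6003] k=[87 87 87 80 77 67 24 5]
t=6: x=[87.0000 87.0000 86.4713 80.3265 76.6183 64.9678 26.4926 6.7214] k=[87 87 82 76 76 69 29 8]
t=7: x=[87.0000 86.6179 81.8908 76.4897 75.6299 66.9407 31.1785 9.9987] k=[87 87 78 81 76 64 32 14]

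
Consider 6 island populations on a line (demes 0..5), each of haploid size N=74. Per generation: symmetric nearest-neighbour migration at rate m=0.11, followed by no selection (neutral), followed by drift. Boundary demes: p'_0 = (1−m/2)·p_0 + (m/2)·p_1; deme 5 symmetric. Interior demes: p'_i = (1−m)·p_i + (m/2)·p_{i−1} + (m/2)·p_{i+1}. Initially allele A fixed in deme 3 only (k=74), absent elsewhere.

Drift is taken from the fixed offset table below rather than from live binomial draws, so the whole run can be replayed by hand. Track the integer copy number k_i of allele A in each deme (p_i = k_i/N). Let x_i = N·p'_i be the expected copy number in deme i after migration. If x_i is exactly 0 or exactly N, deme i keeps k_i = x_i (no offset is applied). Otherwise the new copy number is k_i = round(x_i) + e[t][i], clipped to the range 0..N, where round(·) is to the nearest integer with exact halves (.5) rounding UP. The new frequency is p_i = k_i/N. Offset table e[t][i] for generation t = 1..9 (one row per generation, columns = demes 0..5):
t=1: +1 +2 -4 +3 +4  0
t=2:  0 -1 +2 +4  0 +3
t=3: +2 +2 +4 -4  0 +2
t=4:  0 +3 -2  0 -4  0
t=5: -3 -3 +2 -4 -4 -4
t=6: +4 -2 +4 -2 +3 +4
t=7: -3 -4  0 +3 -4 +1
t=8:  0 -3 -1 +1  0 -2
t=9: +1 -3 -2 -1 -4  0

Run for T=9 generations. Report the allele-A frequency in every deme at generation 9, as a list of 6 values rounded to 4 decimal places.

t=0: k=[0 0 0 74 0 0]
t=1: x=[0.0000 0.0000 4.0700 65.8600 4.0700 0.0000] k=[0 0 0 69 8 0]
t=2: x=[0.0000 0.0000 3.7950 61.8500 10.9150 0.4400] k=[0 0 6 66 11 3]
t=3: x=[0.0000 0.3300 8.9700 59.6750 13.5850 3.4400] k=[0 2 13 56 14 5]
t=4: x=[0.1100 2.4950 14.7600 51.3250 15.8150 5.4950] k=[0 5 13 51 12 5]
t=5: x=[0.2750 5.1650 14.6500 46.7650 13.7600 5.3850] k=[0 2 17 43 10 1]
t=6: x=[0.1100 2.7150 17.6050 39.7550 11.3200 1.4950] k=[4 1 22 38 14 5]
t=7: x=[3.8350 2.3200 21.7250 35.8000 14.8250 5.4950] k=[1 0 22 39 11 6]
t=8: x=[0.9450 1.2650 21.7250 36.5250 12.2650 6.2750] k=[1 0 21 38 12 4]
t=9: x=[0.9450 1.2100 20.7800 35.6350 12.9900 4.4400] k=[2 0 19 35 9 4]

[0.0270, 0.0000, 0.2568, 0.4730, 0.1216, 0.0541]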